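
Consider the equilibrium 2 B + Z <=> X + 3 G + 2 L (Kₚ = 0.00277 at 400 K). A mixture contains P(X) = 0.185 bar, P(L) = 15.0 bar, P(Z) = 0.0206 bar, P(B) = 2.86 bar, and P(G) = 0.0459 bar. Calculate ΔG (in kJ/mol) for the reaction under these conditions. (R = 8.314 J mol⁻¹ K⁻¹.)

ΔG = 7.17 kJ/mol

Qₚ = P(X)·P(G)³·P(L)² / (P(B)²·P(Z)) = (0.185)·(0.0459)³·(15.0)² / ((2.86)²·(0.0206)) = 0.0239
ΔG = RT ln(Qₚ/Kₚ) = (8.314 J mol⁻¹ K⁻¹)(400 K) × ln(0.0239/0.00277)
   = (3.326 kJ/mol)(2.155) = 7.17 kJ/mol
ΔG > 0, so the forward reaction is non-spontaneous (proceeds in reverse).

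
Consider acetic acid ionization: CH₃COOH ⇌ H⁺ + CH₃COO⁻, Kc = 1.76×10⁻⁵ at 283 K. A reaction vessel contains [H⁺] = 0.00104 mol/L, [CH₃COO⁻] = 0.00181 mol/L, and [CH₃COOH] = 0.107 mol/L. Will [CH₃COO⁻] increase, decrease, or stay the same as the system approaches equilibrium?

Qc = [H⁺]·[CH₃COO⁻] / [CH₃COOH] = (0.00104)·(0.00181) / (0.107) = 1.76×10⁻⁵
Qc = 1.76×10⁻⁵ = Kc; the system is at equilibrium.

stay the same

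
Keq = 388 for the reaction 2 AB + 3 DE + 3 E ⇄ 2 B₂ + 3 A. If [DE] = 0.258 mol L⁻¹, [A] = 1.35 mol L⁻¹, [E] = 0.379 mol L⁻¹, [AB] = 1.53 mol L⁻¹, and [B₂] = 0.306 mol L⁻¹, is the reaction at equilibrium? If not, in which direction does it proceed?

in the forward direction

Q = [B₂]²·[A]³ / ([AB]²·[DE]³·[E]³) = (0.306)²·(1.35)³ / ((1.53)²·(0.258)³·(0.379)³) = 105
Q = 105 < Keq = 388, so the forward reaction proceeds.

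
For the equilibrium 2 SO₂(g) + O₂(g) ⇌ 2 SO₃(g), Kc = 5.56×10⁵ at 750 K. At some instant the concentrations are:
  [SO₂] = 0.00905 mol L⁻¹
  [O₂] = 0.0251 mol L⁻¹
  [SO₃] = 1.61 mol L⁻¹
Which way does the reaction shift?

Qc = [SO₃]² / ([SO₂]²·[O₂]) = (1.61)² / ((0.00905)²·(0.0251)) = 1.26×10⁶
Qc = 1.26×10⁶ > Kc = 5.56×10⁵, so the reverse reaction proceeds.

to the left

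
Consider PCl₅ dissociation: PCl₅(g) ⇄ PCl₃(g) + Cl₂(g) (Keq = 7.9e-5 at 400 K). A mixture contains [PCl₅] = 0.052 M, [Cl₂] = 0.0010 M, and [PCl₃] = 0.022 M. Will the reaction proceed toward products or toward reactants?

Q = [PCl₃]·[Cl₂] / [PCl₅] = (0.022)·(0.0010) / (0.052) = 4.2e-4
Q = 4.2e-4 > Keq = 7.9e-5, so the reverse reaction proceeds.

toward reactants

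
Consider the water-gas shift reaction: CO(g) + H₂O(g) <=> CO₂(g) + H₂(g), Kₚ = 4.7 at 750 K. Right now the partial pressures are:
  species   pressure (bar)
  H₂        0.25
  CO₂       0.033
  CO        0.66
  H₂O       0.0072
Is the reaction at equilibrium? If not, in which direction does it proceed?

Qₚ = P(CO₂)·P(H₂) / (P(CO)·P(H₂O)) = (0.033)·(0.25) / ((0.66)·(0.0072)) = 1.7
Qₚ = 1.7 < Kₚ = 4.7, so the forward reaction proceeds.

forward (toward products)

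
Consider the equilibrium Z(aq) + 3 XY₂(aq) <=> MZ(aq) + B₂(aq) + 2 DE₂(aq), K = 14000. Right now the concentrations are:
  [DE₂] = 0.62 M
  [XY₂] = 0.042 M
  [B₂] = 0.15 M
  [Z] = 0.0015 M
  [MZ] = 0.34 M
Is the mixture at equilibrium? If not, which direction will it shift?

Q = [MZ]·[B₂]·[DE₂]² / ([Z]·[XY₂]³) = (0.34)·(0.15)·(0.62)² / ((0.0015)·(0.042)³) = 1.8e5
Q = 1.8e5 > K = 14000: net reverse reaction.

no; Q > K, reaction proceeds in reverse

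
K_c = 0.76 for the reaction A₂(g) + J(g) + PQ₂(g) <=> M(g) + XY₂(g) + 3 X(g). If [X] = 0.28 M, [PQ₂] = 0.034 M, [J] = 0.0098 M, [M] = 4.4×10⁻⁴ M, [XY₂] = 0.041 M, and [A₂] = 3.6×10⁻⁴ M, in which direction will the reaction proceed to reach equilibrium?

Q_c = [M]·[XY₂]·[X]³ / ([A₂]·[J]·[PQ₂]) = (4.4×10⁻⁴)·(0.041)·(0.28)³ / ((3.6×10⁻⁴)·(0.0098)·(0.034)) = 3.3
Q_c = 3.3 > K_c = 0.76, so the reverse reaction proceeds.

reverse (toward reactants)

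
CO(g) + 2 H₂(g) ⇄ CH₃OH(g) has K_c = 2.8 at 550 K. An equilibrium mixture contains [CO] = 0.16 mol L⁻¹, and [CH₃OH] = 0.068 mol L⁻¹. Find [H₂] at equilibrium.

[H₂] = 0.39 mol L⁻¹

At equilibrium, K_c = [CH₃OH] / ([CO]·[H₂]²) = 2.8.
(0.068) / ((0.16)·([H₂])²) = 2.8
[H₂]² = 0.152 ⇒ [H₂] = 0.39 mol L⁻¹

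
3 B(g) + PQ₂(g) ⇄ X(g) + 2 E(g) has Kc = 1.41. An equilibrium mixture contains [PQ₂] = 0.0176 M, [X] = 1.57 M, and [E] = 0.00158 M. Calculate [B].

At equilibrium, Kc = [X]·[E]² / ([B]³·[PQ₂]) = 1.41.
(1.57)·(0.00158)² / (([B])³·(0.0176)) = 1.41
[B]³ = 1.58×10⁻⁴ ⇒ [B] = 0.0541 M

[B] = 0.0541 M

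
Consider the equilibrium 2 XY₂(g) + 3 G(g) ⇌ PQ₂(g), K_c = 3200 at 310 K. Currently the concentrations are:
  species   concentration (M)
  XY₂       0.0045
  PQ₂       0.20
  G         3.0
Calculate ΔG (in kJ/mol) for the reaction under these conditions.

Q_c = [PQ₂] / ([XY₂]²·[G]³) = (0.20) / ((0.0045)²·(3.0)³) = 366
ΔG = RT ln(Q_c/K_c) = (8.314 J mol⁻¹ K⁻¹)(310 K) × ln(366/3200)
   = (2.577 kJ/mol)(-2.168) = -5.59 kJ/mol
ΔG < 0, so the forward reaction is spontaneous (proceeds forward).

ΔG = -5.59 kJ/mol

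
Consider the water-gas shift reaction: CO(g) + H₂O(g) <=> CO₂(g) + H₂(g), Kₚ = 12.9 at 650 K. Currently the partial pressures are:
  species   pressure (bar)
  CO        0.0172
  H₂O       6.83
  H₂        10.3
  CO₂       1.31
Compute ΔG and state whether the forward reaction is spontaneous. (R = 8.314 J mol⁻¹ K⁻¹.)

Qₚ = P(CO₂)·P(H₂) / (P(CO)·P(H₂O)) = (1.31)·(10.3) / ((0.0172)·(6.83)) = 115
ΔG = RT ln(Qₚ/Kₚ) = (8.314 J mol⁻¹ K⁻¹)(650 K) × ln(115/12.9)
   = (5.404 kJ/mol)(2.188) = 11.8 kJ/mol
ΔG > 0, so the forward reaction is non-spontaneous (proceeds in reverse).

ΔG = 11.8 kJ/mol; the forward reaction is non-spontaneous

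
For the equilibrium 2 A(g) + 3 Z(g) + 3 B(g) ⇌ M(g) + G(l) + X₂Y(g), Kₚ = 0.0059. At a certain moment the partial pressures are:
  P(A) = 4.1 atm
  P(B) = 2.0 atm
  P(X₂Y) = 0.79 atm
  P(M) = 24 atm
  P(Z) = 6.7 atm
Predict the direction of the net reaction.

(G is a pure liquid — omitted from Qₚ.)
Qₚ = P(M)·P(X₂Y) / (P(A)²·P(Z)³·P(B)³) = (24)·(0.79) / ((4.1)²·(6.7)³·(2.0)³) = 4.7e-4
Qₚ = 4.7e-4 < Kₚ = 0.0059, so the forward reaction proceeds.

in the forward direction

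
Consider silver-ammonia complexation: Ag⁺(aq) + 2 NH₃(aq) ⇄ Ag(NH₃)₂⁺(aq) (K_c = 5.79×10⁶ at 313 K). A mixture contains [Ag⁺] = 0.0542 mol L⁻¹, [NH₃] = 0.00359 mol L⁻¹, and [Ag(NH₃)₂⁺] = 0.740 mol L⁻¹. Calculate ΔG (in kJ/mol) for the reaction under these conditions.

ΔG = -4.42 kJ/mol

Q_c = [Ag(NH₃)₂⁺] / ([Ag⁺]·[NH₃]²) = (0.740) / ((0.0542)·(0.00359)²) = 1.06×10⁶
ΔG = RT ln(Q_c/K_c) = (8.314 J mol⁻¹ K⁻¹)(313 K) × ln(1.06×10⁶/5.79×10⁶)
   = (2.602 kJ/mol)(-1.698) = -4.42 kJ/mol
ΔG < 0, so the forward reaction is spontaneous (proceeds forward).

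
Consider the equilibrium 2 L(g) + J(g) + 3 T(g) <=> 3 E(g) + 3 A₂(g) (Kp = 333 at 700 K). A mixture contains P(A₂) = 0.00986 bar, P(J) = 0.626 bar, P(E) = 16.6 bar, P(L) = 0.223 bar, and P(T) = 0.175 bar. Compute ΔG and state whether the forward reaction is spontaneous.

Qp = P(E)³·P(A₂)³ / (P(L)²·P(J)·P(T)³) = (16.6)³·(0.00986)³ / ((0.223)²·(0.626)·(0.175)³) = 26.3
ΔG = RT ln(Qp/Kp) = (8.314 J mol⁻¹ K⁻¹)(700 K) × ln(26.3/333)
   = (5.820 kJ/mol)(-2.539) = -14.8 kJ/mol
ΔG < 0, so the forward reaction is spontaneous (proceeds forward).

ΔG = -14.8 kJ/mol; the forward reaction is spontaneous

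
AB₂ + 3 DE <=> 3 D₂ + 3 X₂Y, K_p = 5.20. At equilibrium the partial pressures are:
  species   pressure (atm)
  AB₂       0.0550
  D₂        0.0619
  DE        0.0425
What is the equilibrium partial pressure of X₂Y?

P(X₂Y) = 0.452 atm

At equilibrium, K_p = P(D₂)³·P(X₂Y)³ / (P(AB₂)·P(DE)³) = 5.20.
(0.0619)³·(P(X₂Y))³ / ((0.0550)·(0.0425)³) = 5.20
P(X₂Y)³ = 0.0926 ⇒ P(X₂Y) = 0.452 atm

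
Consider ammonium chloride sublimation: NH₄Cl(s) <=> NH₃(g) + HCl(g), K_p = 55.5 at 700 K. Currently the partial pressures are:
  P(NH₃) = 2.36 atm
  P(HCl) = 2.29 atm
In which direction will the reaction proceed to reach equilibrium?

(NH₄Cl is a pure solid — omitted from Q_p.)
Q_p = P(NH₃)·P(HCl) = (2.36)·(2.29) = 5.40
Q_p = 5.40 < K_p = 55.5, so the forward reaction proceeds.

in the forward direction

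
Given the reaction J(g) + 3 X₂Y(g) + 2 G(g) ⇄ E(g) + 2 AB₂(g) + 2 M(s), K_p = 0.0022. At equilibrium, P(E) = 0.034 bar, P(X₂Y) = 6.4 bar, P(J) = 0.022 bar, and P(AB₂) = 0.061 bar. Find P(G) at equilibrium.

P(G) = 0.10 bar

(M is a pure solid — omitted from K_p.)
At equilibrium, K_p = P(E)·P(AB₂)² / (P(J)·P(X₂Y)³·P(G)²) = 0.0022.
(0.034)·(0.061)² / ((0.022)·(6.4)³·(P(G))²) = 0.0022
P(G)² = 0.00997 ⇒ P(G) = 0.10 bar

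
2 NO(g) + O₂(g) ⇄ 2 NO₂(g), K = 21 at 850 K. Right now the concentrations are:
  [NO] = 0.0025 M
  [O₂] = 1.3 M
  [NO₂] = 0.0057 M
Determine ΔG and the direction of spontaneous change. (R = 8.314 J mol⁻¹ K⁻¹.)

Q = [NO₂]² / ([NO]²·[O₂]) = (0.0057)² / ((0.0025)²·(1.3)) = 4.00
ΔG = RT ln(Q/K) = (8.314 J mol⁻¹ K⁻¹)(850 K) × ln(4.00/21)
   = (7.067 kJ/mol)(-1.658) = -11.7 kJ/mol
ΔG < 0, so the forward reaction is spontaneous (proceeds forward).

ΔG = -11.7 kJ/mol; the forward reaction is spontaneous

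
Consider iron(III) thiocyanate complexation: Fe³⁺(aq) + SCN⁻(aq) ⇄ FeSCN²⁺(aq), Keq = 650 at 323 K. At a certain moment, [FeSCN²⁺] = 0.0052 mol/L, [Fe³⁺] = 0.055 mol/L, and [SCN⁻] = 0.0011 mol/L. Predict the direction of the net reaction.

Q = [FeSCN²⁺] / ([Fe³⁺]·[SCN⁻]) = (0.0052) / ((0.055)·(0.0011)) = 86
Q = 86 < Keq = 650, so the forward reaction proceeds.

forward (toward products)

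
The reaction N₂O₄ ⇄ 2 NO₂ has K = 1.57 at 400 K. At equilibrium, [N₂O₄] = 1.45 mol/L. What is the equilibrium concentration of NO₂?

[NO₂] = 1.51 mol/L

At equilibrium, K = [NO₂]² / [N₂O₄] = 1.57.
([NO₂])² / (1.45) = 1.57
[NO₂]² = 2.28 ⇒ [NO₂] = 1.51 mol/L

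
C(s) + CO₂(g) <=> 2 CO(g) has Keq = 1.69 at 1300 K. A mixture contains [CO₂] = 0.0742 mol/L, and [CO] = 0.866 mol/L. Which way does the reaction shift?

(C is a pure solid — omitted from Q.)
Q = [CO]² / [CO₂] = (0.866)² / (0.0742) = 10.1
Q = 10.1 > Keq = 1.69, so the reverse reaction proceeds.

toward reactants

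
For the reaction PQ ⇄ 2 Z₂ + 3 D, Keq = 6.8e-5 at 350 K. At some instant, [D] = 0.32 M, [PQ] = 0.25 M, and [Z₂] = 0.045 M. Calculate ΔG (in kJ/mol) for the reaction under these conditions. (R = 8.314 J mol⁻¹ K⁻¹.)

Q = [Z₂]²·[D]³ / [PQ] = (0.045)²·(0.32)³ / (0.25) = 2.65e-4
ΔG = RT ln(Q/Keq) = (8.314 J mol⁻¹ K⁻¹)(350 K) × ln(2.65e-4/6.8e-5)
   = (2.910 kJ/mol)(1.360) = 3.96 kJ/mol
ΔG > 0, so the forward reaction is non-spontaneous (proceeds in reverse).

ΔG = 3.96 kJ/mol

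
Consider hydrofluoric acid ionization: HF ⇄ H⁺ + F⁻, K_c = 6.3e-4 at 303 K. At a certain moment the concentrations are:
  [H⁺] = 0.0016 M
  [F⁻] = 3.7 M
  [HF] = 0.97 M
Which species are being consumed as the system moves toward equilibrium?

Q_c = [H⁺]·[F⁻] / [HF] = (0.0016)·(3.7) / (0.97) = 0.0061
Q_c = 0.0061 > K_c = 6.3e-4: net reverse reaction.

H⁺, F⁻ (products)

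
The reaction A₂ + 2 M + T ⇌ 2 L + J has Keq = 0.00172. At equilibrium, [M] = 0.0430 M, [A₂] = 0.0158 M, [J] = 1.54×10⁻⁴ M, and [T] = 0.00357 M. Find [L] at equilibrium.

[L] = 0.00108 M

At equilibrium, Keq = [L]²·[J] / ([A₂]·[M]²·[T]) = 0.00172.
([L])²·(1.54×10⁻⁴) / ((0.0158)·(0.0430)²·(0.00357)) = 0.00172
[L]² = 1.16×10⁻⁶ ⇒ [L] = 0.00108 M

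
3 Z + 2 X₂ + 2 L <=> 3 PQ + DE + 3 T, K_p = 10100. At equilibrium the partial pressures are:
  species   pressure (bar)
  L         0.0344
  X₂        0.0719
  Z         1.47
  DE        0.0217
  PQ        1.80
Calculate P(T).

P(T) = 1.16 bar

At equilibrium, K_p = P(PQ)³·P(DE)·P(T)³ / (P(Z)³·P(X₂)²·P(L)²) = 10100.
(1.80)³·(0.0217)·(P(T))³ / ((1.47)³·(0.0719)²·(0.0344)²) = 10100
P(T)³ = 1.55 ⇒ P(T) = 1.16 bar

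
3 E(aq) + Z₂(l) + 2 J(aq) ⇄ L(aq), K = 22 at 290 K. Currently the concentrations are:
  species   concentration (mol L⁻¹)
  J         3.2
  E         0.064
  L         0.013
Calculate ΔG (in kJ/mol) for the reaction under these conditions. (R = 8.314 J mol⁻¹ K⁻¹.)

(Z₂ is a pure liquid — omitted from Q.)
Q = [L] / ([E]³·[J]²) = (0.013) / ((0.064)³·(3.2)²) = 4.84
ΔG = RT ln(Q/K) = (8.314 J mol⁻¹ K⁻¹)(290 K) × ln(4.84/22)
   = (2.411 kJ/mol)(-1.514) = -3.65 kJ/mol
ΔG < 0, so the forward reaction is spontaneous (proceeds forward).

ΔG = -3.65 kJ/mol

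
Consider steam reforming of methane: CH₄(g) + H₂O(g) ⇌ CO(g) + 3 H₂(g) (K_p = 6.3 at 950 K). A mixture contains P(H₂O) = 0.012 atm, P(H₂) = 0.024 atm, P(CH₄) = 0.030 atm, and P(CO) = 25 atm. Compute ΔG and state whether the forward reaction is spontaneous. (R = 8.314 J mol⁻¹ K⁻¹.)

ΔG = -14.9 kJ/mol; the forward reaction is spontaneous

Q_p = P(CO)·P(H₂)³ / (P(CH₄)·P(H₂O)) = (25)·(0.024)³ / ((0.030)·(0.012)) = 0.960
ΔG = RT ln(Q_p/K_p) = (8.314 J mol⁻¹ K⁻¹)(950 K) × ln(0.960/6.3)
   = (7.898 kJ/mol)(-1.881) = -14.9 kJ/mol
ΔG < 0, so the forward reaction is spontaneous (proceeds forward).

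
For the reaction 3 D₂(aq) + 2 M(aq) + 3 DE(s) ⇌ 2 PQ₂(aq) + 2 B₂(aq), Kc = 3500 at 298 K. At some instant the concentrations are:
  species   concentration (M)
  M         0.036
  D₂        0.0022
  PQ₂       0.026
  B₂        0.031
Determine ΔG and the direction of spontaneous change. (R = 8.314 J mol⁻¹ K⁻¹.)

ΔG = 6.44 kJ/mol; the forward reaction is non-spontaneous

(DE is a pure solid — omitted from Qc.)
Qc = [PQ₂]²·[B₂]² / ([D₂]³·[M]²) = (0.026)²·(0.031)² / ((0.0022)³·(0.036)²) = 47100
ΔG = RT ln(Qc/Kc) = (8.314 J mol⁻¹ K⁻¹)(298 K) × ln(47100/3500)
   = (2.478 kJ/mol)(2.600) = 6.44 kJ/mol
ΔG > 0, so the forward reaction is non-spontaneous (proceeds in reverse).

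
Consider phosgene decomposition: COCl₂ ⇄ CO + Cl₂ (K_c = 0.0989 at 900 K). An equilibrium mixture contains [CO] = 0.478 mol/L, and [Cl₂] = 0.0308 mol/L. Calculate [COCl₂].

[COCl₂] = 0.149 mol/L

At equilibrium, K_c = [CO]·[Cl₂] / [COCl₂] = 0.0989.
(0.478)·(0.0308) / ([COCl₂]) = 0.0989
[COCl₂] = 0.149 mol/L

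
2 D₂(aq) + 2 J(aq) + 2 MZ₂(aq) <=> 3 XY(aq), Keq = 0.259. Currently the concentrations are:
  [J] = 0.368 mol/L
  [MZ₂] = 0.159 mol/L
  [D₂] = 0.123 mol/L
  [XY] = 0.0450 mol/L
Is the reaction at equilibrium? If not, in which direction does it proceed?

Q = [XY]³ / ([D₂]²·[J]²·[MZ₂]²) = (0.0450)³ / ((0.123)²·(0.368)²·(0.159)²) = 1.76
Q = 1.76 > Keq = 0.259, so the reverse reaction proceeds.

to the left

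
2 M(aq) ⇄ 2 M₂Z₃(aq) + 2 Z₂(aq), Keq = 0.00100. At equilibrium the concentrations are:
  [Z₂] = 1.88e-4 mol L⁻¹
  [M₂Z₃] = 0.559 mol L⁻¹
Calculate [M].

At equilibrium, Keq = [M₂Z₃]²·[Z₂]² / [M]² = 0.00100.
(0.559)²·(1.88e-4)² / ([M])² = 0.00100
[M]² = 1.10e-5 ⇒ [M] = 0.00332 mol L⁻¹

[M] = 0.00332 mol L⁻¹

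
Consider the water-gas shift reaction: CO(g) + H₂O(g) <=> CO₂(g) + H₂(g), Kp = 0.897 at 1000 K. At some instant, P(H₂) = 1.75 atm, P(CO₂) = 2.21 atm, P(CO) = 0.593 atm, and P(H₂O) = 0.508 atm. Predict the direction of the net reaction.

Qp = P(CO₂)·P(H₂) / (P(CO)·P(H₂O)) = (2.21)·(1.75) / ((0.593)·(0.508)) = 12.8
Qp = 12.8 > Kp = 0.897, so the reverse reaction proceeds.

in the reverse direction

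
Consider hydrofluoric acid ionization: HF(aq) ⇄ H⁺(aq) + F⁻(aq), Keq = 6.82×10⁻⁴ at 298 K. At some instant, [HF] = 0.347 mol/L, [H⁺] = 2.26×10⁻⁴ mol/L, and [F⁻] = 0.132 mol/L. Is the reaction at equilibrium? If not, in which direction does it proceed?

toward products

Q = [H⁺]·[F⁻] / [HF] = (2.26×10⁻⁴)·(0.132) / (0.347) = 8.60×10⁻⁵
Q = 8.60×10⁻⁵ < Keq = 6.82×10⁻⁴, so the forward reaction proceeds.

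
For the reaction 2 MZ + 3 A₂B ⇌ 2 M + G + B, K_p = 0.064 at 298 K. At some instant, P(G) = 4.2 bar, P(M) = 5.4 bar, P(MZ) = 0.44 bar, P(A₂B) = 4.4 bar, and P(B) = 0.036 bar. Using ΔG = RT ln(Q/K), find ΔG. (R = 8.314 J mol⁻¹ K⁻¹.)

Q_p = P(M)²·P(G)·P(B) / (P(MZ)²·P(A₂B)³) = (5.4)²·(4.2)·(0.036) / ((0.44)²·(4.4)³) = 0.267
ΔG = RT ln(Q_p/K_p) = (8.314 J mol⁻¹ K⁻¹)(298 K) × ln(0.267/0.064)
   = (2.478 kJ/mol)(1.428) = 3.54 kJ/mol
ΔG > 0, so the forward reaction is non-spontaneous (proceeds in reverse).

ΔG = 3.54 kJ/mol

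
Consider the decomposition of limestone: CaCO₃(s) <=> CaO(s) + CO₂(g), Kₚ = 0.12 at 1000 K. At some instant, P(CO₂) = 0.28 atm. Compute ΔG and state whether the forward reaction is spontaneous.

ΔG = 7.04 kJ/mol; the forward reaction is non-spontaneous

(CaCO₃, CaO are pure solids — omitted from Qₚ.)
Qₚ = P(CO₂) = 0.280
ΔG = RT ln(Qₚ/Kₚ) = (8.314 J mol⁻¹ K⁻¹)(1000 K) × ln(0.280/0.12)
   = (8.314 kJ/mol)(0.8473) = 7.04 kJ/mol
ΔG > 0, so the forward reaction is non-spontaneous (proceeds in reverse).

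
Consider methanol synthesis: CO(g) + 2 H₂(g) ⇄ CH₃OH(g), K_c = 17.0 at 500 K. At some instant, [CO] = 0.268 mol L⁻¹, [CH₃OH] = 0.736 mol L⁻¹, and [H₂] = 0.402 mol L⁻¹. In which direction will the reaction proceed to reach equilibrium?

no net change (already at equilibrium)

Q_c = [CH₃OH] / ([CO]·[H₂]²) = (0.736) / ((0.268)·(0.402)²) = 17.0
Q_c = 17.0 = K_c, so the system is already at equilibrium.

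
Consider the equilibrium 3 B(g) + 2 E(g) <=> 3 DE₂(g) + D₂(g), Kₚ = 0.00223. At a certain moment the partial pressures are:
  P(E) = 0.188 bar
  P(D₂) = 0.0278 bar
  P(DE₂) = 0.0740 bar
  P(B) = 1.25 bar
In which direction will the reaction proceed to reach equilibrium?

in the forward direction

Qₚ = P(DE₂)³·P(D₂) / (P(B)³·P(E)²) = (0.0740)³·(0.0278) / ((1.25)³·(0.188)²) = 1.63×10⁻⁴
Qₚ = 1.63×10⁻⁴ < Kₚ = 0.00223, so the forward reaction proceeds.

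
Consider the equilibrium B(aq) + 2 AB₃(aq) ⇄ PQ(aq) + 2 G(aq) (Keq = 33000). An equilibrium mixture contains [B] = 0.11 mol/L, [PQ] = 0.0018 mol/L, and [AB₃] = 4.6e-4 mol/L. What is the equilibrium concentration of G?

[G] = 0.65 mol/L

At equilibrium, Keq = [PQ]·[G]² / ([B]·[AB₃]²) = 33000.
(0.0018)·([G])² / ((0.11)·(4.6e-4)²) = 33000
[G]² = 0.427 ⇒ [G] = 0.65 mol/L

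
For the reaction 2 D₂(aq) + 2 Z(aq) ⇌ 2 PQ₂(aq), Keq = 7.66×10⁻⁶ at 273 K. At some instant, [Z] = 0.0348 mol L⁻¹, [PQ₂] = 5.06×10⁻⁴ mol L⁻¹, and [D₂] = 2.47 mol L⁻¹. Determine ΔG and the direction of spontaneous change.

Q = [PQ₂]² / ([D₂]²·[Z]²) = (5.06×10⁻⁴)² / ((2.47)²·(0.0348)²) = 3.47×10⁻⁵
ΔG = RT ln(Q/Keq) = (8.314 J mol⁻¹ K⁻¹)(273 K) × ln(3.47×10⁻⁵/7.66×10⁻⁶)
   = (2.270 kJ/mol)(1.511) = 3.43 kJ/mol
ΔG > 0, so the forward reaction is non-spontaneous (proceeds in reverse).

ΔG = 3.43 kJ/mol; the forward reaction is non-spontaneous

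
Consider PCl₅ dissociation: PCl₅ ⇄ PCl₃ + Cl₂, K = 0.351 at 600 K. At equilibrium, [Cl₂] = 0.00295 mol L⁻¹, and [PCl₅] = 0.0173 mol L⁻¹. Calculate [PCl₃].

At equilibrium, K = [PCl₃]·[Cl₂] / [PCl₅] = 0.351.
([PCl₃])·(0.00295) / (0.0173) = 0.351
[PCl₃] = 2.06 mol L⁻¹

[PCl₃] = 2.06 mol L⁻¹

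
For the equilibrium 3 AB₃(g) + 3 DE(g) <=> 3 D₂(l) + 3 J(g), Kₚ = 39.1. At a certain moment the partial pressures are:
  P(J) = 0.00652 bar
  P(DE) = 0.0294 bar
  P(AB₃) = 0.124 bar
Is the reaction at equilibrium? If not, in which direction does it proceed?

(D₂ is a pure liquid — omitted from Qₚ.)
Qₚ = P(J)³ / (P(AB₃)³·P(DE)³) = (0.00652)³ / ((0.124)³·(0.0294)³) = 5.72
Qₚ = 5.72 < Kₚ = 39.1, so the forward reaction proceeds.

in the forward direction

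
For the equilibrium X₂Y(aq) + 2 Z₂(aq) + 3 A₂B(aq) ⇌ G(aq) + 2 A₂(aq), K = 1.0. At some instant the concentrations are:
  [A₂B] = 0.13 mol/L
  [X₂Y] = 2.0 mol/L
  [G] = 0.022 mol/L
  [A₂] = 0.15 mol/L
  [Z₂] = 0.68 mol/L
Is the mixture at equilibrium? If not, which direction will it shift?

Q = [G]·[A₂]² / ([X₂Y]·[Z₂]²·[A₂B]³) = (0.022)·(0.15)² / ((2.0)·(0.68)²·(0.13)³) = 0.24
Q = 0.24 < K = 1.0: net forward reaction.

no; Q < K, reaction proceeds forward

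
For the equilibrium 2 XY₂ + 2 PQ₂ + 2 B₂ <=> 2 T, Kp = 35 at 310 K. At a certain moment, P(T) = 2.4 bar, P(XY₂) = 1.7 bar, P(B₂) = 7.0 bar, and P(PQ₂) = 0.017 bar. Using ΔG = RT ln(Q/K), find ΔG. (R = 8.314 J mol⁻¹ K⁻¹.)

ΔG = 3.59 kJ/mol

Qp = P(T)² / (P(XY₂)²·P(PQ₂)²·P(B₂)²) = (2.4)² / ((1.7)²·(0.017)²·(7.0)²) = 141
ΔG = RT ln(Qp/Kp) = (8.314 J mol⁻¹ K⁻¹)(310 K) × ln(141/35)
   = (2.577 kJ/mol)(1.393) = 3.59 kJ/mol
ΔG > 0, so the forward reaction is non-spontaneous (proceeds in reverse).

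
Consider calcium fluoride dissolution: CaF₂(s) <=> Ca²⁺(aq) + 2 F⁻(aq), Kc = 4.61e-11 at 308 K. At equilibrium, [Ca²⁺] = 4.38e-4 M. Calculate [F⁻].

[F⁻] = 3.24e-4 M

(CaF₂ is a pure solid — omitted from Kc.)
At equilibrium, Kc = [Ca²⁺]·[F⁻]² = 4.61e-11.
(4.38e-4)·([F⁻])² = 4.61e-11
[F⁻]² = 1.05e-7 ⇒ [F⁻] = 3.24e-4 M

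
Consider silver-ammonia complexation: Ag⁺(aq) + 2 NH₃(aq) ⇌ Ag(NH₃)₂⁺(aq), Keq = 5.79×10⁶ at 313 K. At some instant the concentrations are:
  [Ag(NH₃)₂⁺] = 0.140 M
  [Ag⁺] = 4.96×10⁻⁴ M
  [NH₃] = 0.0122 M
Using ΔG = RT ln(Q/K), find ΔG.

ΔG = -2.90 kJ/mol

Q = [Ag(NH₃)₂⁺] / ([Ag⁺]·[NH₃]²) = (0.140) / ((4.96×10⁻⁴)·(0.0122)²) = 1.90×10⁶
ΔG = RT ln(Q/Keq) = (8.314 J mol⁻¹ K⁻¹)(313 K) × ln(1.90×10⁶/5.79×10⁶)
   = (2.602 kJ/mol)(-1.114) = -2.90 kJ/mol
ΔG < 0, so the forward reaction is spontaneous (proceeds forward).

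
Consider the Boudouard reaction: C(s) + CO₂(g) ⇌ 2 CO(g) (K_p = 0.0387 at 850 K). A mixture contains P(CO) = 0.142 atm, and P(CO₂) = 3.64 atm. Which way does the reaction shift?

to the right

(C is a pure solid — omitted from Q_p.)
Q_p = P(CO)² / P(CO₂) = (0.142)² / (3.64) = 0.00554
Q_p = 0.00554 < K_p = 0.0387, so the forward reaction proceeds.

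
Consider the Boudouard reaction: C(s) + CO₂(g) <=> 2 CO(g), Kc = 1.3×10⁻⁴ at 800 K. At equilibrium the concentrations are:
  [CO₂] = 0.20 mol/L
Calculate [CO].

(C is a pure solid — omitted from Kc.)
At equilibrium, Kc = [CO]² / [CO₂] = 1.3×10⁻⁴.
([CO])² / (0.20) = 1.3×10⁻⁴
[CO]² = 2.60×10⁻⁵ ⇒ [CO] = 0.0051 mol/L

[CO] = 0.0051 mol/L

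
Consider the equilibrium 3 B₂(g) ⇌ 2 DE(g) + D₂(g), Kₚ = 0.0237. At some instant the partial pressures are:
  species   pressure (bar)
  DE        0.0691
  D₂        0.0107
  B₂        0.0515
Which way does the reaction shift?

toward reactants

Qₚ = P(DE)²·P(D₂) / P(B₂)³ = (0.0691)²·(0.0107) / (0.0515)³ = 0.374
Qₚ = 0.374 > Kₚ = 0.0237, so the reverse reaction proceeds.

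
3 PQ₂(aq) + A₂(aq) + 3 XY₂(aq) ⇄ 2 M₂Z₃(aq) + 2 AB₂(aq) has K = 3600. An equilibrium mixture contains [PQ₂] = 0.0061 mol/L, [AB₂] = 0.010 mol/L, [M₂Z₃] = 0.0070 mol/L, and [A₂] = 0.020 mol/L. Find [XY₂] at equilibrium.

[XY₂] = 0.067 mol/L

At equilibrium, K = [M₂Z₃]²·[AB₂]² / ([PQ₂]³·[A₂]·[XY₂]³) = 3600.
(0.0070)²·(0.010)² / ((0.0061)³·(0.020)·([XY₂])³) = 3600
[XY₂]³ = 3.00×10⁻⁴ ⇒ [XY₂] = 0.067 mol/L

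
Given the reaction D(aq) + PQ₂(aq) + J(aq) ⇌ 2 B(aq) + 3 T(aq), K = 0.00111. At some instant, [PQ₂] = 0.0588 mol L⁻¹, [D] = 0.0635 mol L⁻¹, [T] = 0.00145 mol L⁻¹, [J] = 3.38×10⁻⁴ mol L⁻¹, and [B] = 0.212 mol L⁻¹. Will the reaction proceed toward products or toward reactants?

Q = [B]²·[T]³ / ([D]·[PQ₂]·[J]) = (0.212)²·(0.00145)³ / ((0.0635)·(0.0588)·(3.38×10⁻⁴)) = 1.09×10⁻⁴
Q = 1.09×10⁻⁴ < K = 0.00111, so the forward reaction proceeds.

to the right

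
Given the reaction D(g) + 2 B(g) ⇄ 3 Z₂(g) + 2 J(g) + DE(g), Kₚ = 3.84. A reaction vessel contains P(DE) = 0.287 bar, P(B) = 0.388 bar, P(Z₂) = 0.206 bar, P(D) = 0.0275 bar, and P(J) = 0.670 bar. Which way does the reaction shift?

in the forward direction

Qₚ = P(Z₂)³·P(J)²·P(DE) / (P(D)·P(B)²) = (0.206)³·(0.670)²·(0.287) / ((0.0275)·(0.388)²) = 0.272
Qₚ = 0.272 < Kₚ = 3.84, so the forward reaction proceeds.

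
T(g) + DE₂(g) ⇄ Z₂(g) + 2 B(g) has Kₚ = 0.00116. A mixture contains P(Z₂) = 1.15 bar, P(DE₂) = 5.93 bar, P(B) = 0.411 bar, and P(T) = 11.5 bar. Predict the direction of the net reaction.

in the reverse direction

Qₚ = P(Z₂)·P(B)² / (P(T)·P(DE₂)) = (1.15)·(0.411)² / ((11.5)·(5.93)) = 0.00285
Qₚ = 0.00285 > Kₚ = 0.00116, so the reverse reaction proceeds.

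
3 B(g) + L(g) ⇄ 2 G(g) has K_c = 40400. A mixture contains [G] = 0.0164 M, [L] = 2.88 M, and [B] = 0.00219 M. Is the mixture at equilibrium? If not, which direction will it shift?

Q_c = [G]² / ([B]³·[L]) = (0.0164)² / ((0.00219)³·(2.88)) = 8890
Q_c = 8890 < K_c = 40400: net forward reaction.

no; Q < K, reaction proceeds forward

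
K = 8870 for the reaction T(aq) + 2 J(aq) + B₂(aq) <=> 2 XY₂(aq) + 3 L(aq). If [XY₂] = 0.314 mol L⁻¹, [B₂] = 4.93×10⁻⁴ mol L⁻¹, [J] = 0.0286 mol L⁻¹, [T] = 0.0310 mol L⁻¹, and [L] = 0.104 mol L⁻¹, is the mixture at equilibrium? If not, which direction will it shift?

yes, at equilibrium

Q = [XY₂]²·[L]³ / ([T]·[J]²·[B₂]) = (0.314)²·(0.104)³ / ((0.0310)·(0.0286)²·(4.93×10⁻⁴)) = 8870
Q = 8870 = K; the system is at equilibrium.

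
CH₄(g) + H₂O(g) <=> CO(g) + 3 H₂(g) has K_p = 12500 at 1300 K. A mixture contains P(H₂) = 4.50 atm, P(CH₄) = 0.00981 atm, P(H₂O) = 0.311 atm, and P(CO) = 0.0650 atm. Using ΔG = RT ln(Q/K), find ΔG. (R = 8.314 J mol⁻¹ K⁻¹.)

Q_p = P(CO)·P(H₂)³ / (P(CH₄)·P(H₂O)) = (0.0650)·(4.50)³ / ((0.00981)·(0.311)) = 1940
ΔG = RT ln(Q_p/K_p) = (8.314 J mol⁻¹ K⁻¹)(1300 K) × ln(1940/12500)
   = (10.81 kJ/mol)(-1.863) = -20.1 kJ/mol
ΔG < 0, so the forward reaction is spontaneous (proceeds forward).

ΔG = -20.1 kJ/mol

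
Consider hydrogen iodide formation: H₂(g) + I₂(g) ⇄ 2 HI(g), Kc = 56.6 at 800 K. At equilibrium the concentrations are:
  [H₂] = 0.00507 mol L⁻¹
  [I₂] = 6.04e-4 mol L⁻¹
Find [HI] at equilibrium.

[HI] = 0.0132 mol L⁻¹

At equilibrium, Kc = [HI]² / ([H₂]·[I₂]) = 56.6.
([HI])² / ((0.00507)·(6.04e-4)) = 56.6
[HI]² = 1.73e-4 ⇒ [HI] = 0.0132 mol L⁻¹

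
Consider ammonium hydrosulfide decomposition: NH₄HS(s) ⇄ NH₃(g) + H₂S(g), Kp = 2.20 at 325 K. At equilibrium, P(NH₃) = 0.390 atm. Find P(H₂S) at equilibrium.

(NH₄HS is a pure solid — omitted from Kp.)
At equilibrium, Kp = P(NH₃)·P(H₂S) = 2.20.
(0.390)·(P(H₂S)) = 2.20
P(H₂S) = 5.64 atm

P(H₂S) = 5.64 atm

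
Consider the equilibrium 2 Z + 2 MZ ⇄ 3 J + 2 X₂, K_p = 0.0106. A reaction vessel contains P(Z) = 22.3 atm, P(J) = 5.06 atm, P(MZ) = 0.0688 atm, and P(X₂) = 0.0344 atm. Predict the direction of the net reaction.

Q_p = P(J)³·P(X₂)² / (P(Z)²·P(MZ)²) = (5.06)³·(0.0344)² / ((22.3)²·(0.0688)²) = 0.0651
Q_p = 0.0651 > K_p = 0.0106, so the reverse reaction proceeds.

to the left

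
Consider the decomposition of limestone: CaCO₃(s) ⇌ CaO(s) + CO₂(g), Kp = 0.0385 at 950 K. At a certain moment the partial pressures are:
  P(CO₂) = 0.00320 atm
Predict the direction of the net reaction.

(CaCO₃, CaO are pure solids — omitted from Qp.)
Qp = P(CO₂) = 0.00320
Qp = 0.00320 < Kp = 0.0385, so the forward reaction proceeds.

to the right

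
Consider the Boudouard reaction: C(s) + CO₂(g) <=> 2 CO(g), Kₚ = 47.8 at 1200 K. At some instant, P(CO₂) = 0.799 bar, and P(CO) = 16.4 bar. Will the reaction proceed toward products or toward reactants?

(C is a pure solid — omitted from Qₚ.)
Qₚ = P(CO)² / P(CO₂) = (16.4)² / (0.799) = 337
Qₚ = 337 > Kₚ = 47.8, so the reverse reaction proceeds.

toward reactants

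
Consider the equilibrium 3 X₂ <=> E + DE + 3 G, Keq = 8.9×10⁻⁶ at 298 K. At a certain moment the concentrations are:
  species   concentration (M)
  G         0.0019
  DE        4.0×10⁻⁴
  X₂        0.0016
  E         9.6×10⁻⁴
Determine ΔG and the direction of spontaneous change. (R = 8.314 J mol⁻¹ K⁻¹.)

Q = [E]·[DE]·[G]³ / [X₂]³ = (9.6×10⁻⁴)·(4.0×10⁻⁴)·(0.0019)³ / (0.0016)³ = 6.43×10⁻⁷
ΔG = RT ln(Q/Keq) = (8.314 J mol⁻¹ K⁻¹)(298 K) × ln(6.43×10⁻⁷/8.9×10⁻⁶)
   = (2.478 kJ/mol)(-2.628) = -6.51 kJ/mol
ΔG < 0, so the forward reaction is spontaneous (proceeds forward).

ΔG = -6.51 kJ/mol; the forward reaction is spontaneous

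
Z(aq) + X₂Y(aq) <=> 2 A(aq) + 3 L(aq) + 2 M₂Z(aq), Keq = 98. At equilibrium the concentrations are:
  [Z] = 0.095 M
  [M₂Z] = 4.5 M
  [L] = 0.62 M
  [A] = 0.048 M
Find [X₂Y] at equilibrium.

At equilibrium, Keq = [A]²·[L]³·[M₂Z]² / ([Z]·[X₂Y]) = 98.
(0.048)²·(0.62)³·(4.5)² / ((0.095)·([X₂Y])) = 98
[X₂Y] = 0.00119 = 0.0012 M

[X₂Y] = 0.0012 M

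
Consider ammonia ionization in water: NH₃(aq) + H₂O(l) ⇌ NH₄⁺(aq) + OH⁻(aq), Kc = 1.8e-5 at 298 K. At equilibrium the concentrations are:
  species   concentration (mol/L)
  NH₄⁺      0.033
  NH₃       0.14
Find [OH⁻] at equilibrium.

[OH⁻] = 7.6e-5 mol/L

(H₂O is a pure liquid — omitted from Kc.)
At equilibrium, Kc = [NH₄⁺]·[OH⁻] / [NH₃] = 1.8e-5.
(0.033)·([OH⁻]) / (0.14) = 1.8e-5
[OH⁻] = 7.64e-5 = 7.6e-5 mol/L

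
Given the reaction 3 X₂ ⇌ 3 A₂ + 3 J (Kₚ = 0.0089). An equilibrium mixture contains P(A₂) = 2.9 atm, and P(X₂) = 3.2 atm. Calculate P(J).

P(J) = 0.23 atm

At equilibrium, Kₚ = P(A₂)³·P(J)³ / P(X₂)³ = 0.0089.
(2.9)³·(P(J))³ / (3.2)³ = 0.0089
P(J)³ = 0.0120 ⇒ P(J) = 0.23 atm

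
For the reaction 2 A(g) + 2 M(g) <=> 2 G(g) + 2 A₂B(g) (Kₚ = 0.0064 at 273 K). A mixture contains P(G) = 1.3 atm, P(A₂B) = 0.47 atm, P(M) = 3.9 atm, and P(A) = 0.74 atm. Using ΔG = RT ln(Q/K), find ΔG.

Qₚ = P(G)²·P(A₂B)² / (P(A)²·P(M)²) = (1.3)²·(0.47)² / ((0.74)²·(3.9)²) = 0.0448
ΔG = RT ln(Qₚ/Kₚ) = (8.314 J mol⁻¹ K⁻¹)(273 K) × ln(0.0448/0.0064)
   = (2.270 kJ/mol)(1.946) = 4.42 kJ/mol
ΔG > 0, so the forward reaction is non-spontaneous (proceeds in reverse).

ΔG = 4.42 kJ/mol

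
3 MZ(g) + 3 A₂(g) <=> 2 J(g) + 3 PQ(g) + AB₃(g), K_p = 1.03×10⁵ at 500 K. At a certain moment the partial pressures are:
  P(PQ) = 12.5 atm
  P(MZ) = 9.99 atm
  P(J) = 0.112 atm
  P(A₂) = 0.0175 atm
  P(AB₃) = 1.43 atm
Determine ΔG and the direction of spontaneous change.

Q_p = P(J)²·P(PQ)³·P(AB₃) / (P(MZ)³·P(A₂)³) = (0.112)²·(12.5)³·(1.43) / ((9.99)³·(0.0175)³) = 6560
ΔG = RT ln(Q_p/K_p) = (8.314 J mol⁻¹ K⁻¹)(500 K) × ln(6560/1.03×10⁵)
   = (4.157 kJ/mol)(-2.754) = -11.4 kJ/mol
ΔG < 0, so the forward reaction is spontaneous (proceeds forward).

ΔG = -11.4 kJ/mol; the forward reaction is spontaneous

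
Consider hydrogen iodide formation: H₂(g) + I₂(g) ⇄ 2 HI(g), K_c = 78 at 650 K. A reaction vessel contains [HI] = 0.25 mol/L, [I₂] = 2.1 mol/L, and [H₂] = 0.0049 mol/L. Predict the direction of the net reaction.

toward products

Q_c = [HI]² / ([H₂]·[I₂]) = (0.25)² / ((0.0049)·(2.1)) = 6.1
Q_c = 6.1 < K_c = 78, so the forward reaction proceeds.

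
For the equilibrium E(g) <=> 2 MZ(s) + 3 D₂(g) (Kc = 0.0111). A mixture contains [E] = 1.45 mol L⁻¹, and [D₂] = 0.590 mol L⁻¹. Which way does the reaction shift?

(MZ is a pure solid — omitted from Qc.)
Qc = [D₂]³ / [E] = (0.590)³ / (1.45) = 0.142
Qc = 0.142 > Kc = 0.0111, so the reverse reaction proceeds.

reverse (toward reactants)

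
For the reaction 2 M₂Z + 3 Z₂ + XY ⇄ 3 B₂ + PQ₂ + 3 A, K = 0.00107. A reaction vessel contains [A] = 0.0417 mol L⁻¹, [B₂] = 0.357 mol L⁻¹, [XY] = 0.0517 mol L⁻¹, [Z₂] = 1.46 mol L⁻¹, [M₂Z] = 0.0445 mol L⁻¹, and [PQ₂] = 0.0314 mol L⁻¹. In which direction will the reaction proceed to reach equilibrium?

Q = [B₂]³·[PQ₂]·[A]³ / ([M₂Z]²·[Z₂]³·[XY]) = (0.357)³·(0.0314)·(0.0417)³ / ((0.0445)²·(1.46)³·(0.0517)) = 3.25e-4
Q = 3.25e-4 < K = 0.00107, so the forward reaction proceeds.

in the forward direction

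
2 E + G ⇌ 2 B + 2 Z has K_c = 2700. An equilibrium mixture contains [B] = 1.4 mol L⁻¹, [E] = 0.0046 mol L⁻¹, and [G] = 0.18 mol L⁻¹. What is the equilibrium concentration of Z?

At equilibrium, K_c = [B]²·[Z]² / ([E]²·[G]) = 2700.
(1.4)²·([Z])² / ((0.0046)²·(0.18)) = 2700
[Z]² = 0.00525 ⇒ [Z] = 0.072 mol L⁻¹

[Z] = 0.072 mol L⁻¹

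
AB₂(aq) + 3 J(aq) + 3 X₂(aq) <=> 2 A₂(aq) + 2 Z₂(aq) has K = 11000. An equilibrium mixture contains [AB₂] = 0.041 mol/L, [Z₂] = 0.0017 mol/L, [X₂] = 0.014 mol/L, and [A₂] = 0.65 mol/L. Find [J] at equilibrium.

[J] = 0.10 mol/L

At equilibrium, K = [A₂]²·[Z₂]² / ([AB₂]·[J]³·[X₂]³) = 11000.
(0.65)²·(0.0017)² / ((0.041)·([J])³·(0.014)³) = 11000
[J]³ = 9.87×10⁻⁴ ⇒ [J] = 0.10 mol/L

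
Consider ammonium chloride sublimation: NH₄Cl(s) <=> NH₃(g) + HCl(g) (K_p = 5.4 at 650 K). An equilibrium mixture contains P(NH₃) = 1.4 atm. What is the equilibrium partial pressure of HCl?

(NH₄Cl is a pure solid — omitted from K_p.)
At equilibrium, K_p = P(NH₃)·P(HCl) = 5.4.
(1.4)·(P(HCl)) = 5.4
P(HCl) = 3.86 = 3.9 atm

P(HCl) = 3.9 atm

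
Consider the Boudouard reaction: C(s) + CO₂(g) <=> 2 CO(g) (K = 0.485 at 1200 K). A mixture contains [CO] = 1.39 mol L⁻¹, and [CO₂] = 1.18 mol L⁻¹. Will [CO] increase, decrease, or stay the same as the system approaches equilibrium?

(C is a pure solid — omitted from Q.)
Q = [CO]² / [CO₂] = (1.39)² / (1.18) = 1.64
Q = 1.64 > K = 0.485: net reverse reaction.
CO is a product, so it decreases.

decrease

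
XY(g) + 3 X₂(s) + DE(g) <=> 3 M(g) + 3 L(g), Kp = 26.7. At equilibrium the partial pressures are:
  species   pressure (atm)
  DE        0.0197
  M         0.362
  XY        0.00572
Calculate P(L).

P(L) = 0.399 atm

(X₂ is a pure solid — omitted from Kp.)
At equilibrium, Kp = P(M)³·P(L)³ / (P(XY)·P(DE)) = 26.7.
(0.362)³·(P(L))³ / ((0.00572)·(0.0197)) = 26.7
P(L)³ = 0.0634 ⇒ P(L) = 0.399 atm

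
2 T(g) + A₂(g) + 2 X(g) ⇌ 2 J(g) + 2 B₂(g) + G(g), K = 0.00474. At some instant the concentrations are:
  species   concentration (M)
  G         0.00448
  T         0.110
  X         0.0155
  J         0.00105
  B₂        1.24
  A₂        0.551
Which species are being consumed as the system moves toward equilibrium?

Q = [J]²·[B₂]²·[G] / ([T]²·[A₂]·[X]²) = (0.00105)²·(1.24)²·(0.00448) / ((0.110)²·(0.551)·(0.0155)²) = 0.00474
Q = 0.00474 = K; the system is at equilibrium.

none (at equilibrium)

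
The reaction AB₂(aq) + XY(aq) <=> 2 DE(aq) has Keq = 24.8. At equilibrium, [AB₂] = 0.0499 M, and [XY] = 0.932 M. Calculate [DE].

At equilibrium, Keq = [DE]² / ([AB₂]·[XY]) = 24.8.
([DE])² / ((0.0499)·(0.932)) = 24.8
[DE]² = 1.15 ⇒ [DE] = 1.07 M

[DE] = 1.07 M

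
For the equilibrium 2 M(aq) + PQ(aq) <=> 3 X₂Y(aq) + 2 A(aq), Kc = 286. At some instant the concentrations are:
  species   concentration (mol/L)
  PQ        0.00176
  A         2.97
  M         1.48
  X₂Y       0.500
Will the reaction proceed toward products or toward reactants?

no net change (already at equilibrium)

Qc = [X₂Y]³·[A]² / ([M]²·[PQ]) = (0.500)³·(2.97)² / ((1.48)²·(0.00176)) = 286
Qc = 286 = Kc, so the system is already at equilibrium.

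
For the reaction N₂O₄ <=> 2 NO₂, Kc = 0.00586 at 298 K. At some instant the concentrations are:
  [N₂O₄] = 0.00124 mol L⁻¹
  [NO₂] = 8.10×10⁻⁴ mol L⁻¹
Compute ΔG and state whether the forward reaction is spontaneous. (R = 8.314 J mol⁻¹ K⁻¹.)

ΔG = -5.96 kJ/mol; the forward reaction is spontaneous

Qc = [NO₂]² / [N₂O₄] = (8.10×10⁻⁴)² / (0.00124) = 5.29×10⁻⁴
ΔG = RT ln(Qc/Kc) = (8.314 J mol⁻¹ K⁻¹)(298 K) × ln(5.29×10⁻⁴/0.00586)
   = (2.478 kJ/mol)(-2.405) = -5.96 kJ/mol
ΔG < 0, so the forward reaction is spontaneous (proceeds forward).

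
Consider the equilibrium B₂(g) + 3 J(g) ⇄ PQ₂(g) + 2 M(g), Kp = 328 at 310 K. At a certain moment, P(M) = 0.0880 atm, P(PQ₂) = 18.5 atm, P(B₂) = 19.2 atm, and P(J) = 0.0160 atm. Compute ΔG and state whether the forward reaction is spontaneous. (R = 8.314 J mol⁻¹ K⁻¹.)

ΔG = 4.42 kJ/mol; the forward reaction is non-spontaneous

Qp = P(PQ₂)·P(M)² / (P(B₂)·P(J)³) = (18.5)·(0.0880)² / ((19.2)·(0.0160)³) = 1820
ΔG = RT ln(Qp/Kp) = (8.314 J mol⁻¹ K⁻¹)(310 K) × ln(1820/328)
   = (2.577 kJ/mol)(1.714) = 4.42 kJ/mol
ΔG > 0, so the forward reaction is non-spontaneous (proceeds in reverse).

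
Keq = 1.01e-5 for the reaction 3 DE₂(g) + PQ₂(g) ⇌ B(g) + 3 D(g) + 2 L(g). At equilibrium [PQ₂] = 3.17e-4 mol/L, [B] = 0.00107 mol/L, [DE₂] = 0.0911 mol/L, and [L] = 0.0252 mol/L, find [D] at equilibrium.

At equilibrium, Keq = [B]·[D]³·[L]² / ([DE₂]³·[PQ₂]) = 1.01e-5.
(0.00107)·([D])³·(0.0252)² / ((0.0911)³·(3.17e-4)) = 1.01e-5
[D]³ = 3.56e-6 ⇒ [D] = 0.0153 mol/L

[D] = 0.0153 mol/L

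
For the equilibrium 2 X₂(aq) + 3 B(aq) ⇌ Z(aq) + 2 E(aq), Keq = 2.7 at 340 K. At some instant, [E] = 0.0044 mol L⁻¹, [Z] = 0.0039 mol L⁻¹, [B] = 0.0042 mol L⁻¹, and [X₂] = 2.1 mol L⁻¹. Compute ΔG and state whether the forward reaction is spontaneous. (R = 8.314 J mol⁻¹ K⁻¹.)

ΔG = -6.95 kJ/mol; the forward reaction is spontaneous

Q = [Z]·[E]² / ([X₂]²·[B]³) = (0.0039)·(0.0044)² / ((2.1)²·(0.0042)³) = 0.231
ΔG = RT ln(Q/Keq) = (8.314 J mol⁻¹ K⁻¹)(340 K) × ln(0.231/2.7)
   = (2.827 kJ/mol)(-2.459) = -6.95 kJ/mol
ΔG < 0, so the forward reaction is spontaneous (proceeds forward).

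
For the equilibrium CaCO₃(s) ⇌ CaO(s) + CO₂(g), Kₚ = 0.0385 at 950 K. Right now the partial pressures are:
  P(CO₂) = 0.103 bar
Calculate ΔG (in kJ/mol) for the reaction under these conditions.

ΔG = 7.77 kJ/mol

(CaCO₃, CaO are pure solids — omitted from Qₚ.)
Qₚ = P(CO₂) = 0.103
ΔG = RT ln(Qₚ/Kₚ) = (8.314 J mol⁻¹ K⁻¹)(950 K) × ln(0.103/0.0385)
   = (7.898 kJ/mol)(0.9841) = 7.77 kJ/mol
ΔG > 0, so the forward reaction is non-spontaneous (proceeds in reverse).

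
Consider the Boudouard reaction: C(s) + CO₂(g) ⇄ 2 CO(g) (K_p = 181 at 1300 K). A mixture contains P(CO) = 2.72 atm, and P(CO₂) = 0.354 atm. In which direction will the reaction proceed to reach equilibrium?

(C is a pure solid — omitted from Q_p.)
Q_p = P(CO)² / P(CO₂) = (2.72)² / (0.354) = 20.9
Q_p = 20.9 < K_p = 181, so the forward reaction proceeds.

toward products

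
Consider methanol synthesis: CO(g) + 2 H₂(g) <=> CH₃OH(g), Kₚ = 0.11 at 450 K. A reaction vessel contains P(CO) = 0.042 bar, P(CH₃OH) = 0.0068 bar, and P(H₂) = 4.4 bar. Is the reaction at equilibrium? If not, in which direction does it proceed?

Qₚ = P(CH₃OH) / (P(CO)·P(H₂)²) = (0.0068) / ((0.042)·(4.4)²) = 0.0084
Qₚ = 0.0084 < Kₚ = 0.11, so the forward reaction proceeds.

in the forward direction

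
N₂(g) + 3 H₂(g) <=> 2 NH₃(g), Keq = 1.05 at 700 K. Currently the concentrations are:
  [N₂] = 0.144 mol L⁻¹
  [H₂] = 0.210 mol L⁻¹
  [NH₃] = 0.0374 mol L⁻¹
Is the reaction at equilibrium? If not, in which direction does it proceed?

Q = [NH₃]² / ([N₂]·[H₂]³) = (0.0374)² / ((0.144)·(0.210)³) = 1.05
Q = 1.05 = Keq, so the system is already at equilibrium.

no net change (already at equilibrium)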